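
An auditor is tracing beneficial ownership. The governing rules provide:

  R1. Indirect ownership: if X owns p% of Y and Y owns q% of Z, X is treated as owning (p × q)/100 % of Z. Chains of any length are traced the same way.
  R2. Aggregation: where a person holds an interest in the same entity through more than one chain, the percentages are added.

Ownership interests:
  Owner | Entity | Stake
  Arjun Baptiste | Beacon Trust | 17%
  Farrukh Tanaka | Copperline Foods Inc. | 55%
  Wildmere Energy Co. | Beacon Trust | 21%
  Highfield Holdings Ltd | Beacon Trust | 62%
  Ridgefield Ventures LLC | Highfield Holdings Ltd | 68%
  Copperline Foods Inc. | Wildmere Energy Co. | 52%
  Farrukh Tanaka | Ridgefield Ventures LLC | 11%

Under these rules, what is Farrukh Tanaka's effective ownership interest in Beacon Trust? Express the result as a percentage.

Chain via Copperline Foods Inc. → Wildmere Energy Co. (R1): 55% × 52% × 21% = 6.006% of Beacon Trust.
Chain via Ridgefield Ventures LLC → Highfield Holdings Ltd (R1): 11% × 68% × 62% = 4.6376% of Beacon Trust.
Aggregating (R2): 6.006% + 4.6376% = 10.6436%.

10.6436%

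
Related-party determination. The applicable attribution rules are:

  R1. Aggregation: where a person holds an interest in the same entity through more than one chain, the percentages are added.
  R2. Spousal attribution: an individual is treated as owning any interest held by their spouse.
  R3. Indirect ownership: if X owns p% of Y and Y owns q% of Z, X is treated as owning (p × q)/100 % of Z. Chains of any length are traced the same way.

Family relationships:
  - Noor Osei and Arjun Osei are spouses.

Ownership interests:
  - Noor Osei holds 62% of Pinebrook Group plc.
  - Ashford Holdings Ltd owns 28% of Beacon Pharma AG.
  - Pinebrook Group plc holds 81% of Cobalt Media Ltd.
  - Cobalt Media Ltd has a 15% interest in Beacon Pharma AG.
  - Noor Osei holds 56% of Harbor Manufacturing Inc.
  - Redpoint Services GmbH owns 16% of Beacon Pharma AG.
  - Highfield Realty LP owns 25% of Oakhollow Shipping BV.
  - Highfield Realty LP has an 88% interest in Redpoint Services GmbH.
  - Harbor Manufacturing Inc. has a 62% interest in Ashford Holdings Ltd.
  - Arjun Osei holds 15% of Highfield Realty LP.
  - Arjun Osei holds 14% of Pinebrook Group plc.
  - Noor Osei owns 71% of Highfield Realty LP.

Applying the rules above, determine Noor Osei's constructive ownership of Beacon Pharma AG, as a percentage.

By spousal attribution (R2), Noor Osei is treated as also owning Arjun Osei's interest in Pinebrook Group plc, giving 62% + 14% = 76%.
By spousal attribution (R2), Noor Osei is treated as also owning Arjun Osei's interest in Highfield Realty LP, giving 71% + 15% = 86%.
Chain via Pinebrook Group plc → Cobalt Media Ltd (R3): 76% × 81% × 15% = 9.234% of Beacon Pharma AG.
Chain via Highfield Realty LP → Redpoint Services GmbH (R3): 86% × 88% × 16% = 12.1088% of Beacon Pharma AG.
Chain via Harbor Manufacturing Inc. → Ashford Holdings Ltd (R3): 56% × 62% × 28% = 9.7216% of Beacon Pharma AG.
Aggregating (R1): 9.234% + 12.1088% + 9.7216% = 31.0644%.

31.0644%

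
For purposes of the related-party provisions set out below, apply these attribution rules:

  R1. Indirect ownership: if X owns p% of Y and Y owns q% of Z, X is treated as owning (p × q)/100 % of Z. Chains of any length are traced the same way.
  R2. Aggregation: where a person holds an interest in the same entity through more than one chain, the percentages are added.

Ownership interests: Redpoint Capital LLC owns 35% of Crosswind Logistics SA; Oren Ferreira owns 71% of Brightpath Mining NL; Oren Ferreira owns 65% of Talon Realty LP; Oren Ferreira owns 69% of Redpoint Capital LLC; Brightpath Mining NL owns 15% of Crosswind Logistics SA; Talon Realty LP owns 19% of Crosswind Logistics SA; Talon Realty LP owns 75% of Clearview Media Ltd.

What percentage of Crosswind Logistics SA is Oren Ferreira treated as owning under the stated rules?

47.15%

Chain via Redpoint Capital LLC (R1): 69% × 35% = 24.15% of Crosswind Logistics SA.
Chain via Brightpath Mining NL (R1): 71% × 15% = 10.65% of Crosswind Logistics SA.
Chain via Talon Realty LP (R1): 65% × 19% = 12.35% of Crosswind Logistics SA.
Aggregating (R2): 24.15% + 10.65% + 12.35% = 47.15%.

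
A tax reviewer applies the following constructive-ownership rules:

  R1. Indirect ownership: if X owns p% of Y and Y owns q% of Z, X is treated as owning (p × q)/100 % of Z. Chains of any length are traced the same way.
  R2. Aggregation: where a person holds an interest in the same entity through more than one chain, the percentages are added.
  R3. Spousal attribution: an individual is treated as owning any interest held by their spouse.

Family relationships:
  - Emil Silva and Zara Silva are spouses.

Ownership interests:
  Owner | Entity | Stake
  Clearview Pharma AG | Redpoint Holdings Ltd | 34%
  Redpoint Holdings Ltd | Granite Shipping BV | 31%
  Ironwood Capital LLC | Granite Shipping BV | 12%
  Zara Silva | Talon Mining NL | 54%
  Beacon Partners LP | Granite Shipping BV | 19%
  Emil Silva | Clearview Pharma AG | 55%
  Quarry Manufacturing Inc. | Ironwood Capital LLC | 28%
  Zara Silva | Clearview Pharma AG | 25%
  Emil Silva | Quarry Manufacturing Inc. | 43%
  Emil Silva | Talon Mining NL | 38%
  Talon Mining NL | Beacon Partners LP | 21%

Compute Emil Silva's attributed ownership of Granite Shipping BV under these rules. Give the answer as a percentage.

By spousal attribution (R3), Emil Silva is treated as also owning Zara Silva's interest in Talon Mining NL, giving 38% + 54% = 92%.
By spousal attribution (R3), Emil Silva is treated as also owning Zara Silva's interest in Clearview Pharma AG, giving 55% + 25% = 80%.
Chain via Talon Mining NL → Beacon Partners LP (R1): 92% × 21% × 19% = 3.6708% of Granite Shipping BV.
Chain via Clearview Pharma AG → Redpoint Holdings Ltd (R1): 80% × 34% × 31% = 8.432% of Granite Shipping BV.
Chain via Quarry Manufacturing Inc. → Ironwood Capital LLC (R1): 43% × 28% × 12% = 1.4448% of Granite Shipping BV.
Aggregating (R2): 3.6708% + 8.432% + 1.4448% = 13.5476%.

13.5476%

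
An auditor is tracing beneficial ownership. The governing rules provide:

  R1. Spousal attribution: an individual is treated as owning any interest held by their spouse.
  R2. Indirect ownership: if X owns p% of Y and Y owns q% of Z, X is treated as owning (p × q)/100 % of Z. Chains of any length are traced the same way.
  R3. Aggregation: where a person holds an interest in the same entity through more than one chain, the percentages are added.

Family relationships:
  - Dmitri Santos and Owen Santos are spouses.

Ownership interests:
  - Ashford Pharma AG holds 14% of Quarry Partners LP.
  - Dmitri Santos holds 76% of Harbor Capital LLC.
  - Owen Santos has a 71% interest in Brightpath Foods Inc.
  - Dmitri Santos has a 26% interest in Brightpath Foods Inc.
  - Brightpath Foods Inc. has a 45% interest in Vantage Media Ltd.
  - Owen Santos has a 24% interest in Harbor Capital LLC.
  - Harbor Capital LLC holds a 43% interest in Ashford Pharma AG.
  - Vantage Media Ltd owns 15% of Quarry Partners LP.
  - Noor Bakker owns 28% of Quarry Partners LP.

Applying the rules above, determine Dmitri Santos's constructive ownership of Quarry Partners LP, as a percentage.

12.5675%

By spousal attribution (R1), Dmitri Santos is treated as also owning Owen Santos's interest in Brightpath Foods Inc, giving 26% + 71% = 97%.
By spousal attribution (R1), Dmitri Santos is treated as also owning Owen Santos's interest in Harbor Capital LLC, giving 76% + 24% = 100%.
Chain via Brightpath Foods Inc. → Vantage Media Ltd (R2): 97% × 45% × 15% = 6.5475% of Quarry Partners LP.
Chain via Harbor Capital LLC → Ashford Pharma AG (R2): 100% × 43% × 14% = 6.02% of Quarry Partners LP.
Aggregating (R3): 6.5475% + 6.02% = 12.5675%.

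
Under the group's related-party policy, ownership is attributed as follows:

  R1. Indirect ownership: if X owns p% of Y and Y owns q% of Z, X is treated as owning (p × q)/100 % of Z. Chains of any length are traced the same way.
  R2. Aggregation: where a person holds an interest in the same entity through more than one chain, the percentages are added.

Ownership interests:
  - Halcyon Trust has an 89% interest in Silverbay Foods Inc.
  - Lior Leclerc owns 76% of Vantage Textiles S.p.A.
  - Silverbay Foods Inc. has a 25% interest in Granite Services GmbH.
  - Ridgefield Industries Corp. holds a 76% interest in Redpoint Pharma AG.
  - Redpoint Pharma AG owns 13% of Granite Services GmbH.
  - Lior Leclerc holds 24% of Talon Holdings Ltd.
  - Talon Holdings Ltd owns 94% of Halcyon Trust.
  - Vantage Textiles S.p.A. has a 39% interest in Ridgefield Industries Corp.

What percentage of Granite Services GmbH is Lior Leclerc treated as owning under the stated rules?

Chain via Vantage Textiles S.p.A. → Ridgefield Industries Corp. → Redpoint Pharma AG (R1): 76% × 39% × 76% × 13% = 2.928432% of Granite Services GmbH.
Chain via Talon Holdings Ltd → Halcyon Trust → Silverbay Foods Inc. (R1): 24% × 94% × 89% × 25% = 5.0196% of Granite Services GmbH.
Aggregating (R2): 2.928432% + 5.0196% = 7.948032%.

7.948032%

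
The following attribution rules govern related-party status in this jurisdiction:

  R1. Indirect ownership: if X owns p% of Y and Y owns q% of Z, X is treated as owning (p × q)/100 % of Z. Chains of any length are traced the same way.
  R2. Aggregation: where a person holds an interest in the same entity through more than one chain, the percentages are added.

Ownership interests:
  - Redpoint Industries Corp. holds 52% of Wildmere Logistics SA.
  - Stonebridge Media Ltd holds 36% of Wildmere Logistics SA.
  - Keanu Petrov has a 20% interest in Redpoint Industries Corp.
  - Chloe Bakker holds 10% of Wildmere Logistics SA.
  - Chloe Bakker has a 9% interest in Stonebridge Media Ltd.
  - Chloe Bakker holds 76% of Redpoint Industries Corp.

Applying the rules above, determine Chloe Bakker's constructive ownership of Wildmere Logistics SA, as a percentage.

Chain via Stonebridge Media Ltd (R1): 9% × 36% = 3.24% of Wildmere Logistics SA.
Chain via Redpoint Industries Corp. (R1): 76% × 52% = 39.52% of Wildmere Logistics SA.
Direct interest in Wildmere Logistics SA: 10%.
Aggregating (R2): 3.24% + 39.52% + 10% = 52.76%.

52.76%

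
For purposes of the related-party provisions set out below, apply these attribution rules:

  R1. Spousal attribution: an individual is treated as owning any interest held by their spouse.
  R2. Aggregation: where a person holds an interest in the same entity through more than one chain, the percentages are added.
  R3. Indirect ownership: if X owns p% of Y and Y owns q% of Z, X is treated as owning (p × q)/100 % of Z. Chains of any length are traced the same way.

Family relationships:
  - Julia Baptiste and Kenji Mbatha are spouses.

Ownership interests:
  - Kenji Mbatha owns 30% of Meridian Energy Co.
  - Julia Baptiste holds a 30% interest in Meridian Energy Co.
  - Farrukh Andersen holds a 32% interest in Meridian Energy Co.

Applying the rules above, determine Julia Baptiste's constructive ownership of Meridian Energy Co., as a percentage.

By spousal attribution (R1), Julia Baptiste is treated as also owning Kenji Mbatha's interest in Meridian Energy Co, giving 30% + 30% = 60%.
Direct interest in Meridian Energy Co: 60%.

60%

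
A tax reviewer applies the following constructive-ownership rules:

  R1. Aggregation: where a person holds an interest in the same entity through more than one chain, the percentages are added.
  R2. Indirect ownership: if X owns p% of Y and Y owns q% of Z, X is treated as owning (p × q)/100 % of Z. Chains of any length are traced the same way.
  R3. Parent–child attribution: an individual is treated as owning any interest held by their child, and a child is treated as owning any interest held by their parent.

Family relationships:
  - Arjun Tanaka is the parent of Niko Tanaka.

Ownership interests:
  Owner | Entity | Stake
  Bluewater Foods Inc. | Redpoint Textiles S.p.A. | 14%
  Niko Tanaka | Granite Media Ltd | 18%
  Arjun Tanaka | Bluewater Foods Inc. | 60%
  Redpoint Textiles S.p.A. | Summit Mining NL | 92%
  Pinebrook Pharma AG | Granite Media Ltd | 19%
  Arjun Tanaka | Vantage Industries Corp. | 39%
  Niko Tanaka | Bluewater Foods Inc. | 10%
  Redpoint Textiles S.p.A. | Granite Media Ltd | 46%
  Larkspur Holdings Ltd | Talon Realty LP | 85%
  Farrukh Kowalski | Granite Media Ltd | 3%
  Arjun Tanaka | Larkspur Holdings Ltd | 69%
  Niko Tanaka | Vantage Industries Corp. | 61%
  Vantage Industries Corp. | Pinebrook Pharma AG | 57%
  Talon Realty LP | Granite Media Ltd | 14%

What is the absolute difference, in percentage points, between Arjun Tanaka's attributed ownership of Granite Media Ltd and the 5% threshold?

By parent–child attribution (R3), Arjun Tanaka is treated as also owning Niko Tanaka's interest in Bluewater Foods Inc, giving 60% + 10% = 70%.
By parent–child attribution (R3), Arjun Tanaka is treated as also owning Niko Tanaka's interest in Vantage Industries Corp, giving 39% + 61% = 100%.
By parent–child attribution (R3), Arjun Tanaka is treated as owning Niko Tanaka's 18% interest in Granite Media Ltd.
Chain via Bluewater Foods Inc. → Redpoint Textiles S.p.A. (R2): 70% × 14% × 46% = 4.508% of Granite Media Ltd.
Chain via Vantage Industries Corp. → Pinebrook Pharma AG (R2): 100% × 57% × 19% = 10.83% of Granite Media Ltd.
Chain via Larkspur Holdings Ltd → Talon Realty LP (R2): 69% × 85% × 14% = 8.211% of Granite Media Ltd.
Direct interest in Granite Media Ltd: 18%.
Aggregating (R1): 4.508% + 10.83% + 8.211% + 18% = 41.549%.
41.549% exceeds the 5% threshold by 36.549 percentage points.

36.549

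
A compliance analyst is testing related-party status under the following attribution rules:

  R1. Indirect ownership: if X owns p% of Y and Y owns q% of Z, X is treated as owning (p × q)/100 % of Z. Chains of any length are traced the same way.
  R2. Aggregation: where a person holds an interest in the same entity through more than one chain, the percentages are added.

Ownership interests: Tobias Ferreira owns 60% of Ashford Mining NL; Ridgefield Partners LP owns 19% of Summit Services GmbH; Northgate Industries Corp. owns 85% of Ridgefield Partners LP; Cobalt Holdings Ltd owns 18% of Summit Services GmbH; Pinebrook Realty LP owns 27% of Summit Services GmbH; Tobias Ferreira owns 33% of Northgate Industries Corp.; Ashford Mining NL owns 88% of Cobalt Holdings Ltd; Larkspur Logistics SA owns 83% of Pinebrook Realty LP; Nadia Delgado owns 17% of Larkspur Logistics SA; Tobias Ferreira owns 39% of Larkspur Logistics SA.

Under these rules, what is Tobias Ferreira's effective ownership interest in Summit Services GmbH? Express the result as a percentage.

Chain via Larkspur Logistics SA → Pinebrook Realty LP (R1): 39% × 83% × 27% = 8.7399% of Summit Services GmbH.
Chain via Northgate Industries Corp. → Ridgefield Partners LP (R1): 33% × 85% × 19% = 5.3295% of Summit Services GmbH.
Chain via Ashford Mining NL → Cobalt Holdings Ltd (R1): 60% × 88% × 18% = 9.504% of Summit Services GmbH.
Aggregating (R2): 8.7399% + 5.3295% + 9.504% = 23.5734%.

23.5734%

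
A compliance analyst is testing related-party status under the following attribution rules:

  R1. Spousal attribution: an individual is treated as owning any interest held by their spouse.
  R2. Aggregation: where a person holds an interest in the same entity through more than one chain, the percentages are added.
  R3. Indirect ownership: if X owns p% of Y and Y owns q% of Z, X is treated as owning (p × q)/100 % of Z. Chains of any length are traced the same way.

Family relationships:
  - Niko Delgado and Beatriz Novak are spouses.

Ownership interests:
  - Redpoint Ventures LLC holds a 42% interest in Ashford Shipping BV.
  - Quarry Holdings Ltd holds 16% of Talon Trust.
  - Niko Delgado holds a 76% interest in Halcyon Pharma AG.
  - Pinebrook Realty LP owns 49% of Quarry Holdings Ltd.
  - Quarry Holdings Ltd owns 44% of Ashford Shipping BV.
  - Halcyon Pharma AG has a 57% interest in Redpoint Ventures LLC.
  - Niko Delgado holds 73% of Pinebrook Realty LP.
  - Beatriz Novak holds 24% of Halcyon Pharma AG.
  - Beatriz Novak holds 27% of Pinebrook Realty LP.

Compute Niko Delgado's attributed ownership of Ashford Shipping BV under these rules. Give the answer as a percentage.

By spousal attribution (R1), Niko Delgado is treated as also owning Beatriz Novak's interest in Pinebrook Realty LP, giving 73% + 27% = 100%.
By spousal attribution (R1), Niko Delgado is treated as also owning Beatriz Novak's interest in Halcyon Pharma AG, giving 76% + 24% = 100%.
Chain via Pinebrook Realty LP → Quarry Holdings Ltd (R3): 100% × 49% × 44% = 21.56% of Ashford Shipping BV.
Chain via Halcyon Pharma AG → Redpoint Ventures LLC (R3): 100% × 57% × 42% = 23.94% of Ashford Shipping BV.
Aggregating (R2): 21.56% + 23.94% = 45.5%.

45.5%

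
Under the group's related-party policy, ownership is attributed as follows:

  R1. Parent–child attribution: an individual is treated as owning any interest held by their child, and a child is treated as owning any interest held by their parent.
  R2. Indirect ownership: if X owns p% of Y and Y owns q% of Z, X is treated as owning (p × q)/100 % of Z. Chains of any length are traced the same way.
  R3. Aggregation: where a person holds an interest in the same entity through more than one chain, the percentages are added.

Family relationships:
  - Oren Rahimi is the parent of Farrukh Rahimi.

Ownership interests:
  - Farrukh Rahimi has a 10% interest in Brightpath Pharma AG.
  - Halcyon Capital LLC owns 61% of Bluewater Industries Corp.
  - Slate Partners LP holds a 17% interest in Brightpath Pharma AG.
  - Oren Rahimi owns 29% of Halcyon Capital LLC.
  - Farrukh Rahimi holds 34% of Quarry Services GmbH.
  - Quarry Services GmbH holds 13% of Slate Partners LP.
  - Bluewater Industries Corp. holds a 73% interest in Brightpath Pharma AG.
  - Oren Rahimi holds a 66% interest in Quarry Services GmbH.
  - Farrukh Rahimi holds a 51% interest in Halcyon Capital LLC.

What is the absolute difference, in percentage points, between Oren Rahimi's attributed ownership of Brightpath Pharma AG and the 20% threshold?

27.834

By parent–child attribution (R1), Oren Rahimi is treated as also owning Farrukh Rahimi's interest in Quarry Services GmbH, giving 66% + 34% = 100%.
By parent–child attribution (R1), Oren Rahimi is treated as also owning Farrukh Rahimi's interest in Halcyon Capital LLC, giving 29% + 51% = 80%.
By parent–child attribution (R1), Oren Rahimi is treated as owning Farrukh Rahimi's 10% interest in Brightpath Pharma AG.
Chain via Quarry Services GmbH → Slate Partners LP (R2): 100% × 13% × 17% = 2.21% of Brightpath Pharma AG.
Chain via Halcyon Capital LLC → Bluewater Industries Corp. (R2): 80% × 61% × 73% = 35.624% of Brightpath Pharma AG.
Direct interest in Brightpath Pharma AG: 10%.
Aggregating (R3): 2.21% + 35.624% + 10% = 47.834%.
47.834% exceeds the 20% threshold by 27.834 percentage points.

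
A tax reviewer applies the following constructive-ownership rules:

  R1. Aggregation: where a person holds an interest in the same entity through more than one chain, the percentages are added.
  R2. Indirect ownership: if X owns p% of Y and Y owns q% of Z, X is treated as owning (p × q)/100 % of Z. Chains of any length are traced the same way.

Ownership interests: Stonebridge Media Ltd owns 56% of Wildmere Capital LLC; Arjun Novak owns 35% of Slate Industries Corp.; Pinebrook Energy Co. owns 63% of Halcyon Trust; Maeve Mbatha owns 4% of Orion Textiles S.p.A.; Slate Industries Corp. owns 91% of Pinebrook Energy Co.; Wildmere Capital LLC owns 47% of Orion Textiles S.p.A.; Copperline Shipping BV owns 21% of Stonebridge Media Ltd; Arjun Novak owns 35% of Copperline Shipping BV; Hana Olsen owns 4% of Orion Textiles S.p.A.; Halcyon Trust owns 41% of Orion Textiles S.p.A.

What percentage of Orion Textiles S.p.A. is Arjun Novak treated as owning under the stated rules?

Chain via Slate Industries Corp. → Pinebrook Energy Co. → Halcyon Trust (R2): 35% × 91% × 63% × 41% = 8.226855% of Orion Textiles S.p.A.
Chain via Copperline Shipping BV → Stonebridge Media Ltd → Wildmere Capital LLC (R2): 35% × 21% × 56% × 47% = 1.93452% of Orion Textiles S.p.A.
Aggregating (R1): 8.226855% + 1.93452% = 10.161375%.

10.161375%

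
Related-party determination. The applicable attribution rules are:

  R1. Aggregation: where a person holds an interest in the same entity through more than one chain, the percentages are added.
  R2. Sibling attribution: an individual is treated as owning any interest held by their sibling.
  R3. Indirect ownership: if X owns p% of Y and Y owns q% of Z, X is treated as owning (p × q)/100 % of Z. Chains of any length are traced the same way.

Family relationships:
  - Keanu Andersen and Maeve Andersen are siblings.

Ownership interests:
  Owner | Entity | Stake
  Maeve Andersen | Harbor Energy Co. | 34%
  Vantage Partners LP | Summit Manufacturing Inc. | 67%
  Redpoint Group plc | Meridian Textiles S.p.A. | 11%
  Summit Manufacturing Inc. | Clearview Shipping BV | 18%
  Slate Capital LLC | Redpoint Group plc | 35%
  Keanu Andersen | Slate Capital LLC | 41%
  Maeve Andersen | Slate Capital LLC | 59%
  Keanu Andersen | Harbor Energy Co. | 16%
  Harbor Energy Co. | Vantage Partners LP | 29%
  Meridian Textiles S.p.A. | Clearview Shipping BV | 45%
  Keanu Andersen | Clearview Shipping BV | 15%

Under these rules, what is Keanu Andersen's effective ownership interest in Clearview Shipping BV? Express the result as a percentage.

18.4812%

By sibling attribution (R2), Keanu Andersen is treated as also owning Maeve Andersen's interest in Harbor Energy Co, giving 16% + 34% = 50%.
By sibling attribution (R2), Keanu Andersen is treated as also owning Maeve Andersen's interest in Slate Capital LLC, giving 41% + 59% = 100%.
Chain via Harbor Energy Co. → Vantage Partners LP → Summit Manufacturing Inc. (R3): 50% × 29% × 67% × 18% = 1.7487% of Clearview Shipping BV.
Chain via Slate Capital LLC → Redpoint Group plc → Meridian Textiles S.p.A. (R3): 100% × 35% × 11% × 45% = 1.7325% of Clearview Shipping BV.
Direct interest in Clearview Shipping BV: 15%.
Aggregating (R1): 1.7487% + 1.7325% + 15% = 18.4812%.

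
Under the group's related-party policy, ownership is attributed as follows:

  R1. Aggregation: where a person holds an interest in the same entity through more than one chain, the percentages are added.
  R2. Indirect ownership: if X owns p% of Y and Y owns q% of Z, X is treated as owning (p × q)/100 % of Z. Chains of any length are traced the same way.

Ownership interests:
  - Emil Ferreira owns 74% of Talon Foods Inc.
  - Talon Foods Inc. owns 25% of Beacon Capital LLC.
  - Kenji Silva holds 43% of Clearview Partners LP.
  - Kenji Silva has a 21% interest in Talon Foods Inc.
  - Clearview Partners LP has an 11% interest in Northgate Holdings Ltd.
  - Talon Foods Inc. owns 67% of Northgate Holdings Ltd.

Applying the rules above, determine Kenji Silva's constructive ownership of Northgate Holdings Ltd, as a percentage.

Chain via Clearview Partners LP (R2): 43% × 11% = 4.73% of Northgate Holdings Ltd.
Chain via Talon Foods Inc. (R2): 21% × 67% = 14.07% of Northgate Holdings Ltd.
Aggregating (R1): 4.73% + 14.07% = 18.8%.

18.8%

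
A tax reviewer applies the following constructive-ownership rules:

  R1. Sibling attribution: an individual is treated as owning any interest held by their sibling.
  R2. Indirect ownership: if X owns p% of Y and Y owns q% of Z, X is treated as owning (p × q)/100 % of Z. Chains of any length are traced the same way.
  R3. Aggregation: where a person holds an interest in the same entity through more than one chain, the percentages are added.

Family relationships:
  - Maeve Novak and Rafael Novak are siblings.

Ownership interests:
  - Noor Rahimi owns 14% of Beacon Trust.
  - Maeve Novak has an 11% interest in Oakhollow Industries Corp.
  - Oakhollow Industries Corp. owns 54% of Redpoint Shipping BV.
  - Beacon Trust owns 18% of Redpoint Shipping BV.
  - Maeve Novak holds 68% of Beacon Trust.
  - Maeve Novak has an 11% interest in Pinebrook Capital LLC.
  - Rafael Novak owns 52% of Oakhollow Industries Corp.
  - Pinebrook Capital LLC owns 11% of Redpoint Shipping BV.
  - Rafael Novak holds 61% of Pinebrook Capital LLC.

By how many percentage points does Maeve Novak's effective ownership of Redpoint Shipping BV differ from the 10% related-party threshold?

By sibling attribution (R1), Maeve Novak is treated as also owning Rafael Novak's interest in Pinebrook Capital LLC, giving 11% + 61% = 72%.
By sibling attribution (R1), Maeve Novak is treated as also owning Rafael Novak's interest in Oakhollow Industries Corp, giving 11% + 52% = 63%.
Chain via Pinebrook Capital LLC (R2): 72% × 11% = 7.92% of Redpoint Shipping BV.
Chain via Beacon Trust (R2): 68% × 18% = 12.24% of Redpoint Shipping BV.
Chain via Oakhollow Industries Corp. (R2): 63% × 54% = 34.02% of Redpoint Shipping BV.
Aggregating (R3): 7.92% + 12.24% + 34.02% = 54.18%.
54.18% exceeds the 10% threshold by 44.18 percentage points.

44.18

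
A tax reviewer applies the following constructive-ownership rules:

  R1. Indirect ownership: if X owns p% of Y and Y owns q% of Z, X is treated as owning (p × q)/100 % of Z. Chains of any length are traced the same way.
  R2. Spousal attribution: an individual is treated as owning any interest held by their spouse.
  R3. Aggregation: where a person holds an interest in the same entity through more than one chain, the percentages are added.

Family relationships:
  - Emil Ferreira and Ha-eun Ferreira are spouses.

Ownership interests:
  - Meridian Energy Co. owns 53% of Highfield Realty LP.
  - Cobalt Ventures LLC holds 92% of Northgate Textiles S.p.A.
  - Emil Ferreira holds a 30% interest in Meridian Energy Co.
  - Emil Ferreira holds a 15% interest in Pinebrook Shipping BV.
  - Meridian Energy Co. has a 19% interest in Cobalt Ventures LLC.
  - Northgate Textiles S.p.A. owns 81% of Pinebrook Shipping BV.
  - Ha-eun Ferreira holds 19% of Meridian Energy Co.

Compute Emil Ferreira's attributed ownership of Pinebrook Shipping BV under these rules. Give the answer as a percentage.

21.937812%

By spousal attribution (R2), Emil Ferreira is treated as also owning Ha-eun Ferreira's interest in Meridian Energy Co, giving 30% + 19% = 49%.
Chain via Meridian Energy Co. → Cobalt Ventures LLC → Northgate Textiles S.p.A. (R1): 49% × 19% × 92% × 81% = 6.937812% of Pinebrook Shipping BV.
Direct interest in Pinebrook Shipping BV: 15%.
Aggregating (R3): 6.937812% + 15% = 21.937812%.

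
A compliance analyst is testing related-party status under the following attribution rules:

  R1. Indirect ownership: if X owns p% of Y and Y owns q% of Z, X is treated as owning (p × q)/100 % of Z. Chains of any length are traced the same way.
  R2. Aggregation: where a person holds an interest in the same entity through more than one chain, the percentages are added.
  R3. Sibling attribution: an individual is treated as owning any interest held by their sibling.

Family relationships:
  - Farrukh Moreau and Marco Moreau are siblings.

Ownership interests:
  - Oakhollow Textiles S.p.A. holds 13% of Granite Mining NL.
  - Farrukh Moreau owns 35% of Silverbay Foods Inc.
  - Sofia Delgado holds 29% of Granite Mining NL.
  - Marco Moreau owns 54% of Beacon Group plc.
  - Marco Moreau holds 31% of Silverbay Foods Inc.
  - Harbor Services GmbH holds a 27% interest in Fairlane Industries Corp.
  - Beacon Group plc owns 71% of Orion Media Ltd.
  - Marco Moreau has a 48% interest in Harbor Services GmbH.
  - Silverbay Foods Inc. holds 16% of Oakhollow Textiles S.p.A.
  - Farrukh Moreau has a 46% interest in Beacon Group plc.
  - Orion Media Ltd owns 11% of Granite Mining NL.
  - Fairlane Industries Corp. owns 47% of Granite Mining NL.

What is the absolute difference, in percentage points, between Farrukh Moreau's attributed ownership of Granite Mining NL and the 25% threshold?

By sibling attribution (R3), Farrukh Moreau is treated as also owning Marco Moreau's interest in Beacon Group plc, giving 46% + 54% = 100%.
By sibling attribution (R3), Farrukh Moreau is treated as also owning Marco Moreau's interest in Silverbay Foods Inc, giving 35% + 31% = 66%.
By sibling attribution (R3), Farrukh Moreau is treated as owning Marco Moreau's 48% interest in Harbor Services GmbH.
Chain via Beacon Group plc → Orion Media Ltd (R1): 100% × 71% × 11% = 7.81% of Granite Mining NL.
Chain via Silverbay Foods Inc. → Oakhollow Textiles S.p.A. (R1): 66% × 16% × 13% = 1.3728% of Granite Mining NL.
Chain via Harbor Services GmbH → Fairlane Industries Corp. (R1): 48% × 27% × 47% = 6.0912% of Granite Mining NL.
Aggregating (R2): 7.81% + 1.3728% + 6.0912% = 15.274%.
15.274% falls short of the 25% threshold by 9.726 percentage points.

9.726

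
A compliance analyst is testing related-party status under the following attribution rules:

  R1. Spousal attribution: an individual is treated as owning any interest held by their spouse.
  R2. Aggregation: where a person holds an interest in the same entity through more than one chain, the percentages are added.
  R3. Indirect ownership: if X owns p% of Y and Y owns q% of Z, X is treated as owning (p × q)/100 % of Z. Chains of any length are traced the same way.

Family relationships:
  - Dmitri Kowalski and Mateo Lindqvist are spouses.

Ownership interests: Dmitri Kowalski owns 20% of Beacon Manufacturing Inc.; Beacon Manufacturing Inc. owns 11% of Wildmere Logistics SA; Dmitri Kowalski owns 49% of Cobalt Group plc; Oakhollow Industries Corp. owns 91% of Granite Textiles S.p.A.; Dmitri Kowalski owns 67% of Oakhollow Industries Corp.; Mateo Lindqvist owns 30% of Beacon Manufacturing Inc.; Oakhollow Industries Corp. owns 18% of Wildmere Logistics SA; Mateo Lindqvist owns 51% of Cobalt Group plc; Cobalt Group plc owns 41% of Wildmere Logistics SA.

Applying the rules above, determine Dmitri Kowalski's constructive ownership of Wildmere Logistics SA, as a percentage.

58.56%

By spousal attribution (R1), Dmitri Kowalski is treated as also owning Mateo Lindqvist's interest in Beacon Manufacturing Inc, giving 20% + 30% = 50%.
By spousal attribution (R1), Dmitri Kowalski is treated as also owning Mateo Lindqvist's interest in Cobalt Group plc, giving 49% + 51% = 100%.
Chain via Oakhollow Industries Corp. (R3): 67% × 18% = 12.06% of Wildmere Logistics SA.
Chain via Beacon Manufacturing Inc. (R3): 50% × 11% = 5.5% of Wildmere Logistics SA.
Chain via Cobalt Group plc (R3): 100% × 41% = 41% of Wildmere Logistics SA.
Aggregating (R2): 12.06% + 5.5% + 41% = 58.56%.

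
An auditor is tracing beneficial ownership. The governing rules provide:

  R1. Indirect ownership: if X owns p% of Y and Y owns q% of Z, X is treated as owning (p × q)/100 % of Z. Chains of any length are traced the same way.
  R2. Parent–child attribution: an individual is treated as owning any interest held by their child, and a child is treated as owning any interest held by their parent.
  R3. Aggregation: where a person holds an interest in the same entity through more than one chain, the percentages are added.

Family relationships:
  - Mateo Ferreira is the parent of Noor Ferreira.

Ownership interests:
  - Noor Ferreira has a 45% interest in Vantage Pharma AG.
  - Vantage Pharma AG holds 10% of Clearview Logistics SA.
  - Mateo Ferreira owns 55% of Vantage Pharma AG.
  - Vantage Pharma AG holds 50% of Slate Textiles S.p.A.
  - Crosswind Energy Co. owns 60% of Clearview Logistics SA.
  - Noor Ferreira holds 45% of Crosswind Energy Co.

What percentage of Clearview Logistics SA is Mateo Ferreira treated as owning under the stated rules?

37%

By parent–child attribution (R2), Mateo Ferreira is treated as also owning Noor Ferreira's interest in Vantage Pharma AG, giving 55% + 45% = 100%.
By parent–child attribution (R2), Mateo Ferreira is treated as owning Noor Ferreira's 45% interest in Crosswind Energy Co.
Chain via Vantage Pharma AG (R1): 100% × 10% = 10% of Clearview Logistics SA.
Chain via Crosswind Energy Co. (R1): 45% × 60% = 27% of Clearview Logistics SA.
Aggregating (R3): 10% + 27% = 37%.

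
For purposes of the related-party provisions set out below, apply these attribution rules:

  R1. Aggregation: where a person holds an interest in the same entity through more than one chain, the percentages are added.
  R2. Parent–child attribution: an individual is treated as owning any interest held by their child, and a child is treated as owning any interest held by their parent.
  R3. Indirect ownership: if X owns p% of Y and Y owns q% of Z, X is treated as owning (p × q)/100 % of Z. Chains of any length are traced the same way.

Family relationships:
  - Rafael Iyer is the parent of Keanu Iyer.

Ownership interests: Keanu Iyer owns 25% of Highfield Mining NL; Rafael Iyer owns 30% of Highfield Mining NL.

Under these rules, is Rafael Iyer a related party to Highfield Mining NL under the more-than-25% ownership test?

Yes

By parent–child attribution (R2), Rafael Iyer is treated as also owning Keanu Iyer's interest in Highfield Mining NL, giving 30% + 25% = 55%.
Direct interest in Highfield Mining NL: 55%.
55% exceeds the 25% threshold, so Rafael is a related party to Highfield Mining NL.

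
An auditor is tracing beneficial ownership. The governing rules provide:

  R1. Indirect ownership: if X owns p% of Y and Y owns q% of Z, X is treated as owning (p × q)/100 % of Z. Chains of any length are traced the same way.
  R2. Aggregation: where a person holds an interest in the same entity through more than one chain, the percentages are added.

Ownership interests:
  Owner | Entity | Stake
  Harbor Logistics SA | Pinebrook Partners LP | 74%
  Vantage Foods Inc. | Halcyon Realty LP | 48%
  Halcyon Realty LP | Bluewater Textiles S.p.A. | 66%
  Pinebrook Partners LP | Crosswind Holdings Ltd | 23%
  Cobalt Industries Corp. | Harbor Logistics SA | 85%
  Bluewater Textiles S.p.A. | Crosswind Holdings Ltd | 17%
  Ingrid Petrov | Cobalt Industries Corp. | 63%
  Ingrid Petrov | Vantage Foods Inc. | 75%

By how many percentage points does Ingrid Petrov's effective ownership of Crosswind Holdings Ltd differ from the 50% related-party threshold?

36.84659

Chain via Vantage Foods Inc. → Halcyon Realty LP → Bluewater Textiles S.p.A. (R1): 75% × 48% × 66% × 17% = 4.0392% of Crosswind Holdings Ltd.
Chain via Cobalt Industries Corp. → Harbor Logistics SA → Pinebrook Partners LP (R1): 63% × 85% × 74% × 23% = 9.11421% of Crosswind Holdings Ltd.
Aggregating (R2): 4.0392% + 9.11421% = 13.15341%.
13.15341% falls short of the 50% threshold by 36.84659 percentage points.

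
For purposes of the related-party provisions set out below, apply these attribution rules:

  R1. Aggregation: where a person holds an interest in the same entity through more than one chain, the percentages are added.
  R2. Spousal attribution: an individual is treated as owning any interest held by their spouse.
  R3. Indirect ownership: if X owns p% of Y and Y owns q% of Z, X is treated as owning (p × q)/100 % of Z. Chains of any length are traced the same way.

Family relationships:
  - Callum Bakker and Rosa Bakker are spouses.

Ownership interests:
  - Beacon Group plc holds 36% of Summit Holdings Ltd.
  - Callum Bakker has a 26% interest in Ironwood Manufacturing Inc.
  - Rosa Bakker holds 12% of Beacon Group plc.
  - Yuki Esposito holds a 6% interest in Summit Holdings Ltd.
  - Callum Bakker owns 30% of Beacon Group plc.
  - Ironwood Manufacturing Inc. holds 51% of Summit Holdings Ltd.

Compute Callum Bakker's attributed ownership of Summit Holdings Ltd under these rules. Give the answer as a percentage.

By spousal attribution (R2), Callum Bakker is treated as also owning Rosa Bakker's interest in Beacon Group plc, giving 30% + 12% = 42%.
Chain via Beacon Group plc (R3): 42% × 36% = 15.12% of Summit Holdings Ltd.
Chain via Ironwood Manufacturing Inc. (R3): 26% × 51% = 13.26% of Summit Holdings Ltd.
Aggregating (R1): 15.12% + 13.26% = 28.38%.

28.38%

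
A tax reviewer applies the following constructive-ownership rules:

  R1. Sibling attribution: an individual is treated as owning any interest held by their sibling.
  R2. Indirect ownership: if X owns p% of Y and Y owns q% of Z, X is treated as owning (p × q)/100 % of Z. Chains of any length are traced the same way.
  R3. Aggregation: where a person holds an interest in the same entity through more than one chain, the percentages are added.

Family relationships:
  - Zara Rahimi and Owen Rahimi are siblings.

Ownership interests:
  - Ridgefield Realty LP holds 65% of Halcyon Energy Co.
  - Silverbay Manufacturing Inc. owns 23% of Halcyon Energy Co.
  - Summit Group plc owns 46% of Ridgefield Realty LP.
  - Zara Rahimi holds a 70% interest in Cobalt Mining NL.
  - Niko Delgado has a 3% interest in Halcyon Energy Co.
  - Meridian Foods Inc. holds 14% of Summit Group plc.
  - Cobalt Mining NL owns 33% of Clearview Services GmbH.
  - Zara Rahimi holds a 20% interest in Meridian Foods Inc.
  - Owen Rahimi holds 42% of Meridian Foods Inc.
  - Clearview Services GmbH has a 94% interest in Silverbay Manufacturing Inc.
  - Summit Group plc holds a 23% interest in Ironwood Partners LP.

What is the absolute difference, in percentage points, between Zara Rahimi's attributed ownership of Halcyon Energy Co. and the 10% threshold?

2.41046

By sibling attribution (R1), Zara Rahimi is treated as also owning Owen Rahimi's interest in Meridian Foods Inc, giving 20% + 42% = 62%.
Chain via Cobalt Mining NL → Clearview Services GmbH → Silverbay Manufacturing Inc. (R2): 70% × 33% × 94% × 23% = 4.99422% of Halcyon Energy Co.
Chain via Meridian Foods Inc. → Summit Group plc → Ridgefield Realty LP (R2): 62% × 14% × 46% × 65% = 2.59532% of Halcyon Energy Co.
Aggregating (R3): 4.99422% + 2.59532% = 7.58954%.
7.58954% falls short of the 10% threshold by 2.41046 percentage points.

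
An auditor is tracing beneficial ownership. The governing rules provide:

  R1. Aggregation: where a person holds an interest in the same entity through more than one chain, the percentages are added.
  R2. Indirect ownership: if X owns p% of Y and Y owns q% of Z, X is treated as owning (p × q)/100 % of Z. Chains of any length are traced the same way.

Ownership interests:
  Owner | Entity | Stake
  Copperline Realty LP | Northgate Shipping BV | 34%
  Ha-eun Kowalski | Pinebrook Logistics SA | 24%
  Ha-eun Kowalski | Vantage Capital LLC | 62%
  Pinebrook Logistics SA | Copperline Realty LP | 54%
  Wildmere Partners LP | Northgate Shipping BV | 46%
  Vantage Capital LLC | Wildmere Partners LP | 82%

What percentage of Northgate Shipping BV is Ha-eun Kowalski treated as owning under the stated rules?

27.7928%

Chain via Vantage Capital LLC → Wildmere Partners LP (R2): 62% × 82% × 46% = 23.3864% of Northgate Shipping BV.
Chain via Pinebrook Logistics SA → Copperline Realty LP (R2): 24% × 54% × 34% = 4.4064% of Northgate Shipping BV.
Aggregating (R1): 23.3864% + 4.4064% = 27.7928%.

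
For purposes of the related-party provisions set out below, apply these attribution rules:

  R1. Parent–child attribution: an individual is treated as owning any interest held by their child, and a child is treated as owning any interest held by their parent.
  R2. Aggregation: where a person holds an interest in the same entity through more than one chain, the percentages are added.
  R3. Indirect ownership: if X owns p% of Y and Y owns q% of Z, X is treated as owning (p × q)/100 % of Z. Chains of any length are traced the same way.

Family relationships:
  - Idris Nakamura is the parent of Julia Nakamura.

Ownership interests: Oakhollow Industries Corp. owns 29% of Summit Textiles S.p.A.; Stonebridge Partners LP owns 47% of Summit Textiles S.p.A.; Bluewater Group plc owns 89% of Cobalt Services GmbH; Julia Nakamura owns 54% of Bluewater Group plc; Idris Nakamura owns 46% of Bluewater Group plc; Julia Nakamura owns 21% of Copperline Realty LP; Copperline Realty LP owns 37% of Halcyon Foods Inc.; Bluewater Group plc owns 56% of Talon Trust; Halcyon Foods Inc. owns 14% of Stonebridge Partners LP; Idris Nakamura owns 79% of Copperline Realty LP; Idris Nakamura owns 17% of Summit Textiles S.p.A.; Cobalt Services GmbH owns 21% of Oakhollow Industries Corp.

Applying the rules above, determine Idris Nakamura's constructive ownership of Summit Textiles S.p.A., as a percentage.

24.8547%

By parent–child attribution (R1), Idris Nakamura is treated as also owning Julia Nakamura's interest in Bluewater Group plc, giving 46% + 54% = 100%.
By parent–child attribution (R1), Idris Nakamura is treated as also owning Julia Nakamura's interest in Copperline Realty LP, giving 79% + 21% = 100%.
Chain via Bluewater Group plc → Cobalt Services GmbH → Oakhollow Industries Corp. (R3): 100% × 89% × 21% × 29% = 5.4201% of Summit Textiles S.p.A.
Chain via Copperline Realty LP → Halcyon Foods Inc. → Stonebridge Partners LP (R3): 100% × 37% × 14% × 47% = 2.4346% of Summit Textiles S.p.A.
Direct interest in Summit Textiles S.p.A: 17%.
Aggregating (R2): 5.4201% + 2.4346% + 17% = 24.8547%.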